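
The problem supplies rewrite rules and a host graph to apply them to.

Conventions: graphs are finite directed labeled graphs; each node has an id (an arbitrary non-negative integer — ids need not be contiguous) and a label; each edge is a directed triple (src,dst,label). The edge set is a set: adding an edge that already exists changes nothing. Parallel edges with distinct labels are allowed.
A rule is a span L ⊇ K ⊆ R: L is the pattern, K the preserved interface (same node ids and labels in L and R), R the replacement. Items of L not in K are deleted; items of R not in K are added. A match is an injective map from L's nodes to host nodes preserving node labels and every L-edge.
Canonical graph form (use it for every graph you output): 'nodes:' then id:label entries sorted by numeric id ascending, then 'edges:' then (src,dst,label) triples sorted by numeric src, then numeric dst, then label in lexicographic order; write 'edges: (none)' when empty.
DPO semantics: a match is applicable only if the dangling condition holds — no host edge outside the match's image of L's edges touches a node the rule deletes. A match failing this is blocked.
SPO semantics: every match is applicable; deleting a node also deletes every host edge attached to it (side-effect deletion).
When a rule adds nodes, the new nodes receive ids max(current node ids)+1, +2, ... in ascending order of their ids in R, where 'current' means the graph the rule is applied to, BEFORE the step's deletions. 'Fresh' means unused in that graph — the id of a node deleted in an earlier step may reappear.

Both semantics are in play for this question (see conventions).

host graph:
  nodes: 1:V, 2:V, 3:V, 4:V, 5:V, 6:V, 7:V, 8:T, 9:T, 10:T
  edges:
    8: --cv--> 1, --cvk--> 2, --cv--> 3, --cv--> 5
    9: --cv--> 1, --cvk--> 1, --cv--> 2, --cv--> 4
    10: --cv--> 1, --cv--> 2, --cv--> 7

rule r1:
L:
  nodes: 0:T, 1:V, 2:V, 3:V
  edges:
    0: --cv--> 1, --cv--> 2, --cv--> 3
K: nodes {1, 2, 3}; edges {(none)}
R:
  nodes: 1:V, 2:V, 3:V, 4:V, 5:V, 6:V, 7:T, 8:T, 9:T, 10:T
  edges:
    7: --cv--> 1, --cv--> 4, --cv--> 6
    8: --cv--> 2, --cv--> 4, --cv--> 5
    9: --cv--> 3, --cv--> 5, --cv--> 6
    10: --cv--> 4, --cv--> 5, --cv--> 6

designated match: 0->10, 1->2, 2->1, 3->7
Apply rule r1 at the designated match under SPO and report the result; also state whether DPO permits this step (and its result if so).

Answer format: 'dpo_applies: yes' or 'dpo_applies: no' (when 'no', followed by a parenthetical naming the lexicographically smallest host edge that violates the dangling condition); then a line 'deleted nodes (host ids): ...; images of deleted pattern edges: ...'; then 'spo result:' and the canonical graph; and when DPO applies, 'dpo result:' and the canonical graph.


dpo_applies: yes
deleted nodes (host ids): 10; images of deleted pattern edges: (10,1,cv); (10,2,cv); (10,7,cv)
spo result:
nodes: 1:V, 2:V, 3:V, 4:V, 5:V, 6:V, 7:V, 8:T, 9:T, 11:V, 12:V, 13:V, 14:T, 15:T, 16:T, 17:T
edges: (8,1,cv); (8,2,cvk); (8,3,cv); (8,5,cv); (9,1,cv); (9,1,cvk); (9,2,cv); (9,4,cv); (14,2,cv); (14,11,cv); (14,13,cv); (15,1,cv); (15,11,cv); (15,12,cv); (16,7,cv); (16,12,cv); (16,13,cv); (17,11,cv); (17,12,cv); (17,13,cv)
dpo result:
nodes: 1:V, 2:V, 3:V, 4:V, 5:V, 6:V, 7:V, 8:T, 9:T, 11:V, 12:V, 13:V, 14:T, 15:T, 16:T, 17:T
edges: (8,1,cv); (8,2,cvk); (8,3,cv); (8,5,cv); (9,1,cv); (9,1,cvk); (9,2,cv); (9,4,cv); (14,2,cv); (14,11,cv); (14,13,cv); (15,1,cv); (15,11,cv); (15,12,cv); (16,7,cv); (16,12,cv); (16,13,cv); (17,11,cv); (17,12,cv); (17,13,cv)


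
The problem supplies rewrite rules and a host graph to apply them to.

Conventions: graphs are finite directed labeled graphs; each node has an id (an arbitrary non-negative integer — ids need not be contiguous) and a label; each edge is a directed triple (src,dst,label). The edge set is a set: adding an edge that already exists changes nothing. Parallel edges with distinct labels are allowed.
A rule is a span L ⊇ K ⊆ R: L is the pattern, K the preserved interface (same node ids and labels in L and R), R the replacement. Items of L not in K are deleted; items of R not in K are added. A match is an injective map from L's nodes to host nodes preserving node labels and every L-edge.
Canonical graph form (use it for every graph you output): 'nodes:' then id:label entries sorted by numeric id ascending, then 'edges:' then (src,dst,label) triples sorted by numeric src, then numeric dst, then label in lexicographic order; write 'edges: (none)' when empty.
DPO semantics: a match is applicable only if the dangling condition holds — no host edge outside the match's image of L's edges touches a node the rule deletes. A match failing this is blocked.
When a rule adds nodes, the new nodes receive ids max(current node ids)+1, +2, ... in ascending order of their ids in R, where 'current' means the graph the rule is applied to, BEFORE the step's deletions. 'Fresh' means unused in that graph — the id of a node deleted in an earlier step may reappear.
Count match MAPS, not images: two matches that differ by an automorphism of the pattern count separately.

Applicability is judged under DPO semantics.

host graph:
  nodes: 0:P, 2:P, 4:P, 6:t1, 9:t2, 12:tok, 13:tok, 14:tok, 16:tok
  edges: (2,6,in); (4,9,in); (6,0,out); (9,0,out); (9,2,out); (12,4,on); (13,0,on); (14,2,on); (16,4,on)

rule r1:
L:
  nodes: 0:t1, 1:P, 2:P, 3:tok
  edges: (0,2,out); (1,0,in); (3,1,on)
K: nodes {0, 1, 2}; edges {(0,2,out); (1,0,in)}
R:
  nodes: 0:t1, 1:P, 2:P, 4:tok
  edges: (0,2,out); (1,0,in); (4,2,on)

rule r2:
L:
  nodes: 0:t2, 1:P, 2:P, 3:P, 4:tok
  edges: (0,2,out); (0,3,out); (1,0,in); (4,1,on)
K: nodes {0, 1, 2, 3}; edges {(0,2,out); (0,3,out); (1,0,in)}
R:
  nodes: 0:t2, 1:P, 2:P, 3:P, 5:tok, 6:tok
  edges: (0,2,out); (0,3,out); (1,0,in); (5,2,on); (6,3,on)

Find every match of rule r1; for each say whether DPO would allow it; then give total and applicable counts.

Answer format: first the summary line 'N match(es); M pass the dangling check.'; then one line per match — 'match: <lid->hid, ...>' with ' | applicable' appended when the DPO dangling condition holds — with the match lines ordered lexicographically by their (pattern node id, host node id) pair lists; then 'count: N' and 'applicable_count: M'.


1 match(es); 1 pass the dangling check.
match: 0->6, 1->2, 2->0, 3->14 | applicable
count: 1
applicable_count: 1


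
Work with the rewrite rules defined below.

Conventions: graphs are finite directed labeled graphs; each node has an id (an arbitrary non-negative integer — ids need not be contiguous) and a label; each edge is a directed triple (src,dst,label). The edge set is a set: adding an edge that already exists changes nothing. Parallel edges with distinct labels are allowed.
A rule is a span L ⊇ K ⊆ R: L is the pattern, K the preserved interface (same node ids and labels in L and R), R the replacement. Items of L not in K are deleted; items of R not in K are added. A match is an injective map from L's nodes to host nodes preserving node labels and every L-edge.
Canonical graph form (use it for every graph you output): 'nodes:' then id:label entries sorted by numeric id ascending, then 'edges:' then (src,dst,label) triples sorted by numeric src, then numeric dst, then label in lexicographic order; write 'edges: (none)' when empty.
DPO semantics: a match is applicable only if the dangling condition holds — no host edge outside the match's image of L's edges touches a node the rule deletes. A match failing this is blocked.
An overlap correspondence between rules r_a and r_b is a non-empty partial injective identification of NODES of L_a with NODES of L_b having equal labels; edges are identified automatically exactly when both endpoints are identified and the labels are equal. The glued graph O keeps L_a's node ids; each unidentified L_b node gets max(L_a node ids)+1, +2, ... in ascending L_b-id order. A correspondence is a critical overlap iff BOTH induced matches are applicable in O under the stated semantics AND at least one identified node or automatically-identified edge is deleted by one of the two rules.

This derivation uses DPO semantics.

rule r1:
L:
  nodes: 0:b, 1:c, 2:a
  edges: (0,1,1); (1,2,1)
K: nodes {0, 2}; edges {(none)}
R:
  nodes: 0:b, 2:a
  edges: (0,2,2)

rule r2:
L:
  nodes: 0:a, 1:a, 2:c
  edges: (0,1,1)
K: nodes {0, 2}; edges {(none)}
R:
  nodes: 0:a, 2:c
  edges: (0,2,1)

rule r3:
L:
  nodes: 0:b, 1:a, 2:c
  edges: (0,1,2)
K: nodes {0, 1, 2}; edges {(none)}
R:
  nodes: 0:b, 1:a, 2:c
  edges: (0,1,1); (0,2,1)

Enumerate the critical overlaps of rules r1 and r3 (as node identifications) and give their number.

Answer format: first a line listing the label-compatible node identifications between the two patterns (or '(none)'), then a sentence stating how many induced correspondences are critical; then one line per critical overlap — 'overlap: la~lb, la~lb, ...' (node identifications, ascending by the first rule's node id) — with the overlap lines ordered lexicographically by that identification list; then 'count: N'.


label-compatible node identifications between L(r1) and L(r3): 0~0, 1~2, 2~1
4 of the induced correspondences are critical overlaps of r1 and r3.
overlap: 0~0, 1~2
overlap: 0~0, 1~2, 2~1
overlap: 1~2
overlap: 1~2, 2~1
count: 4


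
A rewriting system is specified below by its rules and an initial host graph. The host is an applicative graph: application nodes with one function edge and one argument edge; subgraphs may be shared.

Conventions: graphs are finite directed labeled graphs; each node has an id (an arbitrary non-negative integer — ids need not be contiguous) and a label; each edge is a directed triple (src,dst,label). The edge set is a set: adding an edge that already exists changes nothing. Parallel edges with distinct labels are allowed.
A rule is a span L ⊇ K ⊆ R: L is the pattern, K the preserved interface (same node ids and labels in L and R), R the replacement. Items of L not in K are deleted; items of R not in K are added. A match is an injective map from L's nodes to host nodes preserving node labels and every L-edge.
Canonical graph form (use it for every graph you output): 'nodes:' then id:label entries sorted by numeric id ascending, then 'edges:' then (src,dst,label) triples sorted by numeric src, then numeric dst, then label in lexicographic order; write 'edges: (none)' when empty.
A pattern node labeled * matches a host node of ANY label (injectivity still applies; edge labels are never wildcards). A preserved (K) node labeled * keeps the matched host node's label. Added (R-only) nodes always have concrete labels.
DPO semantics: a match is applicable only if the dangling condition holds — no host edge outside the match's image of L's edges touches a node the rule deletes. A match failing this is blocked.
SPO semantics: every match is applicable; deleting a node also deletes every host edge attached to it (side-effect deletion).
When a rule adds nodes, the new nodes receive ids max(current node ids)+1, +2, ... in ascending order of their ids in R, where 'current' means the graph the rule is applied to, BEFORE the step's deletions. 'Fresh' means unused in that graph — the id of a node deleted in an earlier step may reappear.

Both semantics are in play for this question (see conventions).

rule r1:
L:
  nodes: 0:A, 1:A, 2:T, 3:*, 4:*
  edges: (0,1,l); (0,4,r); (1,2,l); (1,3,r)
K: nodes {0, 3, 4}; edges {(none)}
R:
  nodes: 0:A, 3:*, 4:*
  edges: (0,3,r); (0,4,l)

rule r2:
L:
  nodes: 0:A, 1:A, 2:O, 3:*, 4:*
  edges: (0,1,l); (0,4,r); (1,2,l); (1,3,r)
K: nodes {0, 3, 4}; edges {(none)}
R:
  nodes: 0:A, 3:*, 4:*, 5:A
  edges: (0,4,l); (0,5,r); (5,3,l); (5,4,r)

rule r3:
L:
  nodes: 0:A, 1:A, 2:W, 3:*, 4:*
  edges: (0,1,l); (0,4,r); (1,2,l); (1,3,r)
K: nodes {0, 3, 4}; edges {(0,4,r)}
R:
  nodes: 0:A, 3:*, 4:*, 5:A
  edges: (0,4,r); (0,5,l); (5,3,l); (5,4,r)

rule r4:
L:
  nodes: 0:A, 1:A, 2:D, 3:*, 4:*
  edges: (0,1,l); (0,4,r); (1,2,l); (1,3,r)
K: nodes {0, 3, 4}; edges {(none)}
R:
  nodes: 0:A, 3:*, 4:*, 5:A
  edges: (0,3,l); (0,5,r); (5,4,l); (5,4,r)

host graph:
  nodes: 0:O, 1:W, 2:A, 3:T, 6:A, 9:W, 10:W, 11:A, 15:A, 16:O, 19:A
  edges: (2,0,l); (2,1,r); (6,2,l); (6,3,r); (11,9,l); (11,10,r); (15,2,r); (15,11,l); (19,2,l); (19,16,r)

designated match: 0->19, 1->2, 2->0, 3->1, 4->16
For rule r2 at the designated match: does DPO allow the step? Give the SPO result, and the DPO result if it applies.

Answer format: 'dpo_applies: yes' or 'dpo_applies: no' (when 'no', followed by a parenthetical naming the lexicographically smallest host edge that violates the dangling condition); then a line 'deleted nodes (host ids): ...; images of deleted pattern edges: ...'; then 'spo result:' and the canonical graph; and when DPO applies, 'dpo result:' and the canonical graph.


dpo_applies: no
(the rule deletes node 2, which keeps host edge (6,2,l) outside the match image — the dangling condition fails, DPO blocks; SPO proceeds and side-deletes such edges)
deleted nodes (host ids): 0, 2; images of deleted pattern edges: (2,0,l); (2,1,r); (19,2,l); (19,16,r)
spo result:
nodes: 1:W, 3:T, 6:A, 9:W, 10:W, 11:A, 15:A, 16:O, 19:A, 20:A
edges: (6,3,r); (11,9,l); (11,10,r); (15,11,l); (19,16,l); (19,20,r); (20,1,l); (20,16,r)


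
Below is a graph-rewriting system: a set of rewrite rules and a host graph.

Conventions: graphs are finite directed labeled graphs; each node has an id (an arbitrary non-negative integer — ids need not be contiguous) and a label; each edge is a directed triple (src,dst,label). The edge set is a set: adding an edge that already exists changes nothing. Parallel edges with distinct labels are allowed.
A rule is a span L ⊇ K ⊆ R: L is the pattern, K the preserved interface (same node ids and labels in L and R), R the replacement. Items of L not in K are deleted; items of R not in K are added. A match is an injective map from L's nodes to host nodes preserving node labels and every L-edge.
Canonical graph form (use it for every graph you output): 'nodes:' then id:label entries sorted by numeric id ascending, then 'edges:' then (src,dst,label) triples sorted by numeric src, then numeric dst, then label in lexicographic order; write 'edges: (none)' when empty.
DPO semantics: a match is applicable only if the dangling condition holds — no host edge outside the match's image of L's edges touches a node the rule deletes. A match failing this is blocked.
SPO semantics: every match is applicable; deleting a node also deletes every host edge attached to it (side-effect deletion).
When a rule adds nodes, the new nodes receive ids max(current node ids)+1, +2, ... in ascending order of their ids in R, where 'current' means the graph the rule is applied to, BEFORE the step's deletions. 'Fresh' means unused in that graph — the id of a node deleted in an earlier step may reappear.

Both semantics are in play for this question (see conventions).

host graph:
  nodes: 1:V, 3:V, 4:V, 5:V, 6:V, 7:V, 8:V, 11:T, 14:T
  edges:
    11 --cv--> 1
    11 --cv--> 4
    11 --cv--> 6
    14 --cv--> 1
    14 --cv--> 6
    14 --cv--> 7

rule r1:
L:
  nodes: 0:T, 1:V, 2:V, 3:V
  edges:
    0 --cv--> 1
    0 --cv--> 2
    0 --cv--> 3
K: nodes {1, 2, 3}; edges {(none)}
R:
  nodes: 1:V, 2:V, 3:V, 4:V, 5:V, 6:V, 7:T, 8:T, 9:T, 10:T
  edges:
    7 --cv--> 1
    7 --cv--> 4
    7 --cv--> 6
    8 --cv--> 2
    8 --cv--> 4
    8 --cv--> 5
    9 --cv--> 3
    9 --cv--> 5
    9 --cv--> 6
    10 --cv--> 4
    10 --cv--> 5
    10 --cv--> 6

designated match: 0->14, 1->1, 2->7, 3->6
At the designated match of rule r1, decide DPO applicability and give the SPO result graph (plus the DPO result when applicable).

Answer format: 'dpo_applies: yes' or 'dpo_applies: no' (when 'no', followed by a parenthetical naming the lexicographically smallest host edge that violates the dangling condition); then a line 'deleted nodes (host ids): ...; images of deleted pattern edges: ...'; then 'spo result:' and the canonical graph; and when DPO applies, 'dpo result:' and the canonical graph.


dpo_applies: yes
deleted nodes (host ids): 14; images of deleted pattern edges: (14,1,cv); (14,6,cv); (14,7,cv)
spo result:
nodes: 1:V, 3:V, 4:V, 5:V, 6:V, 7:V, 8:V, 11:T, 15:V, 16:V, 17:V, 18:T, 19:T, 20:T, 21:T
edges: (11,1,cv); (11,4,cv); (11,6,cv); (18,1,cv); (18,15,cv); (18,17,cv); (19,7,cv); (19,15,cv); (19,16,cv); (20,6,cv); (20,16,cv); (20,17,cv); (21,15,cv); (21,16,cv); (21,17,cv)
dpo result:
nodes: 1:V, 3:V, 4:V, 5:V, 6:V, 7:V, 8:V, 11:T, 15:V, 16:V, 17:V, 18:T, 19:T, 20:T, 21:T
edges: (11,1,cv); (11,4,cv); (11,6,cv); (18,1,cv); (18,15,cv); (18,17,cv); (19,7,cv); (19,15,cv); (19,16,cv); (20,6,cv); (20,16,cv); (20,17,cv); (21,15,cv); (21,16,cv); (21,17,cv)


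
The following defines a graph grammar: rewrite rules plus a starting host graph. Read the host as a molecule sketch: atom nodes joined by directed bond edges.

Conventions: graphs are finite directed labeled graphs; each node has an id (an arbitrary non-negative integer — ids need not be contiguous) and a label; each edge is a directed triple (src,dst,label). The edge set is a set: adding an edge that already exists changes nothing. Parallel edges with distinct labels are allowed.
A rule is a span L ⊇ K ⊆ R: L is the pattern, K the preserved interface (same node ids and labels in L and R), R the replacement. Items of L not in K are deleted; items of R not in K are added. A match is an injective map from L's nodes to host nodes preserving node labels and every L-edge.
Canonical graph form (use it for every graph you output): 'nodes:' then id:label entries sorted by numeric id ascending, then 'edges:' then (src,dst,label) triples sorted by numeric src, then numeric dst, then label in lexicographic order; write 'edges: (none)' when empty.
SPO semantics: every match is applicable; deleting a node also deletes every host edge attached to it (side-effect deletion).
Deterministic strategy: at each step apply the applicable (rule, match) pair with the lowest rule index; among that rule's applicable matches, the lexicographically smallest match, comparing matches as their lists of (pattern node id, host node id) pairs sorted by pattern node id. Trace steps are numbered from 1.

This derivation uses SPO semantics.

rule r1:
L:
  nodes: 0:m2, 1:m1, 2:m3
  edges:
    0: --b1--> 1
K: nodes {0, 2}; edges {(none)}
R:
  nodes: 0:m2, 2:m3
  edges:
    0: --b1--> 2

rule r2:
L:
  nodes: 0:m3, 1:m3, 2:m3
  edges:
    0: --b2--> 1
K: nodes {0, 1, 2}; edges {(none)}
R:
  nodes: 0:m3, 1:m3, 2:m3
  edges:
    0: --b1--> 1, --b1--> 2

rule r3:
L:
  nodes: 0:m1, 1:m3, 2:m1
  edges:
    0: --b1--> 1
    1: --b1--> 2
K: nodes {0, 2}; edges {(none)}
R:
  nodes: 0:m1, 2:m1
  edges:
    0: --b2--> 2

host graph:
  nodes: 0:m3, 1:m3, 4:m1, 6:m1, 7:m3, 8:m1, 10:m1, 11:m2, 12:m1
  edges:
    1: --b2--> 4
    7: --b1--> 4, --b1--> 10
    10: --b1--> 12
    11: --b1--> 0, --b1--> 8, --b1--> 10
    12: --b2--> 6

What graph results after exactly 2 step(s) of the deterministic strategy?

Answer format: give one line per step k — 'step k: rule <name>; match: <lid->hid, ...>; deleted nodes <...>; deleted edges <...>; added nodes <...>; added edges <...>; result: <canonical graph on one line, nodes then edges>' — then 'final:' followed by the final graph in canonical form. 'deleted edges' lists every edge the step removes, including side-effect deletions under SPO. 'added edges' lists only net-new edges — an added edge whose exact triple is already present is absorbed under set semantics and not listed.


step 1: rule r1; match: 0->11, 1->8, 2->0; deleted nodes 8; deleted edges (11,8,b1); added nodes (none); added edges (none); result: nodes: 0:m3, 1:m3, 4:m1, 6:m1, 7:m3, 10:m1, 11:m2, 12:m1 edges: (1,4,b2); (7,4,b1); (7,10,b1); (10,12,b1); (11,0,b1); (11,10,b1); (12,6,b2)
step 2: rule r1; match: 0->11, 1->10, 2->0; deleted nodes 10; deleted edges (7,10,b1); (10,12,b1); (11,10,b1); added nodes (none); added edges (none); result: nodes: 0:m3, 1:m3, 4:m1, 6:m1, 7:m3, 11:m2, 12:m1 edges: (1,4,b2); (7,4,b1); (11,0,b1); (12,6,b2)
final:
nodes: 0:m3, 1:m3, 4:m1, 6:m1, 7:m3, 11:m2, 12:m1
edges: (1,4,b2); (7,4,b1); (11,0,b1); (12,6,b2)


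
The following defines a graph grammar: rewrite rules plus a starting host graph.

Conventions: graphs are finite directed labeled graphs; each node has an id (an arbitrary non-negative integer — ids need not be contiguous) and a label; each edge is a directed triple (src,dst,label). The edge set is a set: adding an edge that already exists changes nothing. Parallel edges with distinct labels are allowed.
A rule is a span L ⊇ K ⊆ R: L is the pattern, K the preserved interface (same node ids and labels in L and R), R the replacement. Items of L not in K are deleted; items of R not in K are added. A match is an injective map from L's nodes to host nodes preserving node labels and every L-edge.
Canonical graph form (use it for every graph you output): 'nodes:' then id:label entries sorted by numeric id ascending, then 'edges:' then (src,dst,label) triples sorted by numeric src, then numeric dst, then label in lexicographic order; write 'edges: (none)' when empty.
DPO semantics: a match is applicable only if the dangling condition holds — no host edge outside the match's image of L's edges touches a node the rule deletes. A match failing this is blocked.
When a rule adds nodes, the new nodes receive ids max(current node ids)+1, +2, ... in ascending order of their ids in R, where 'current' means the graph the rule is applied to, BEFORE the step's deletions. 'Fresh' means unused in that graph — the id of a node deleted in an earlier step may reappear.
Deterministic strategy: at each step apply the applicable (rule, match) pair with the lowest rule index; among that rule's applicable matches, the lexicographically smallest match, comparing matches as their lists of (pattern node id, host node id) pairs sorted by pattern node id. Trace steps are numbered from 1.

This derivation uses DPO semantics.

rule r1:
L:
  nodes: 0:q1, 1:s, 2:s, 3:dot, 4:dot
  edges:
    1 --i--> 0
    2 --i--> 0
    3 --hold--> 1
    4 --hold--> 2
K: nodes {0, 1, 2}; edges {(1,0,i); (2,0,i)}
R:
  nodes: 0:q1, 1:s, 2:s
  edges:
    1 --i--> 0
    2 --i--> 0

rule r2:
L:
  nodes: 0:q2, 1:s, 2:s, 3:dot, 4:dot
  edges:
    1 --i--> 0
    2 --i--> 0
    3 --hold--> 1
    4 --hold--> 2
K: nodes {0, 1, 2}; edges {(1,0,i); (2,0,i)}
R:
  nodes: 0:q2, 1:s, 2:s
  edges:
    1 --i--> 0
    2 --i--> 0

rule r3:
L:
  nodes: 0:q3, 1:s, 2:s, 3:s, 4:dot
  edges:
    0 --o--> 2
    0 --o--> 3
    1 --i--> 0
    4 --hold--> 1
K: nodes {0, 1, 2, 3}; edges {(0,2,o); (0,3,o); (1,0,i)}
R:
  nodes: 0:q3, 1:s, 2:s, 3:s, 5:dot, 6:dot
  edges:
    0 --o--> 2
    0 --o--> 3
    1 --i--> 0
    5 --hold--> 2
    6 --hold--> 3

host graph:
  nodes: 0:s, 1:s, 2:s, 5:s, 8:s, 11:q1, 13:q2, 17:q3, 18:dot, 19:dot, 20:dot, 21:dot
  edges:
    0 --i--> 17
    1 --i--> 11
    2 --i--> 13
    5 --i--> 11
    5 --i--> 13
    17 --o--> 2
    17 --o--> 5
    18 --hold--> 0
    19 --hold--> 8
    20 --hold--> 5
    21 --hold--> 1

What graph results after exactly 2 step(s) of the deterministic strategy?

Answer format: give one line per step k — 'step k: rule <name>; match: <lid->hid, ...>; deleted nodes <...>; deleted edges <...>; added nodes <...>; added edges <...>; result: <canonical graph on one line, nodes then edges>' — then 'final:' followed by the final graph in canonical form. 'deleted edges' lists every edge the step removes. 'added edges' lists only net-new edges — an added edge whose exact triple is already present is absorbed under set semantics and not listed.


step 1: rule r1; match: 0->11, 1->1, 2->5, 3->21, 4->20; deleted nodes 20, 21; deleted edges (20,5,hold); (21,1,hold); added nodes (none); added edges (none); result: nodes: 0:s, 1:s, 2:s, 5:s, 8:s, 11:q1, 13:q2, 17:q3, 18:dot, 19:dot edges: (0,17,i); (1,11,i); (2,13,i); (5,11,i); (5,13,i); (17,2,o); (17,5,o); (18,0,hold); (19,8,hold)
step 2: rule r3; match: 0->17, 1->0, 2->2, 3->5, 4->18; deleted nodes 18; deleted edges (18,0,hold); added nodes 20, 21; added edges (20,2,hold); (21,5,hold); result: nodes: 0:s, 1:s, 2:s, 5:s, 8:s, 11:q1, 13:q2, 17:q3, 19:dot, 20:dot, 21:dot edges: (0,17,i); (1,11,i); (2,13,i); (5,11,i); (5,13,i); (17,2,o); (17,5,o); (19,8,hold); (20,2,hold); (21,5,hold)
final:
nodes: 0:s, 1:s, 2:s, 5:s, 8:s, 11:q1, 13:q2, 17:q3, 19:dot, 20:dot, 21:dot
edges: (0,17,i); (1,11,i); (2,13,i); (5,11,i); (5,13,i); (17,2,o); (17,5,o); (19,8,hold); (20,2,hold); (21,5,hold)


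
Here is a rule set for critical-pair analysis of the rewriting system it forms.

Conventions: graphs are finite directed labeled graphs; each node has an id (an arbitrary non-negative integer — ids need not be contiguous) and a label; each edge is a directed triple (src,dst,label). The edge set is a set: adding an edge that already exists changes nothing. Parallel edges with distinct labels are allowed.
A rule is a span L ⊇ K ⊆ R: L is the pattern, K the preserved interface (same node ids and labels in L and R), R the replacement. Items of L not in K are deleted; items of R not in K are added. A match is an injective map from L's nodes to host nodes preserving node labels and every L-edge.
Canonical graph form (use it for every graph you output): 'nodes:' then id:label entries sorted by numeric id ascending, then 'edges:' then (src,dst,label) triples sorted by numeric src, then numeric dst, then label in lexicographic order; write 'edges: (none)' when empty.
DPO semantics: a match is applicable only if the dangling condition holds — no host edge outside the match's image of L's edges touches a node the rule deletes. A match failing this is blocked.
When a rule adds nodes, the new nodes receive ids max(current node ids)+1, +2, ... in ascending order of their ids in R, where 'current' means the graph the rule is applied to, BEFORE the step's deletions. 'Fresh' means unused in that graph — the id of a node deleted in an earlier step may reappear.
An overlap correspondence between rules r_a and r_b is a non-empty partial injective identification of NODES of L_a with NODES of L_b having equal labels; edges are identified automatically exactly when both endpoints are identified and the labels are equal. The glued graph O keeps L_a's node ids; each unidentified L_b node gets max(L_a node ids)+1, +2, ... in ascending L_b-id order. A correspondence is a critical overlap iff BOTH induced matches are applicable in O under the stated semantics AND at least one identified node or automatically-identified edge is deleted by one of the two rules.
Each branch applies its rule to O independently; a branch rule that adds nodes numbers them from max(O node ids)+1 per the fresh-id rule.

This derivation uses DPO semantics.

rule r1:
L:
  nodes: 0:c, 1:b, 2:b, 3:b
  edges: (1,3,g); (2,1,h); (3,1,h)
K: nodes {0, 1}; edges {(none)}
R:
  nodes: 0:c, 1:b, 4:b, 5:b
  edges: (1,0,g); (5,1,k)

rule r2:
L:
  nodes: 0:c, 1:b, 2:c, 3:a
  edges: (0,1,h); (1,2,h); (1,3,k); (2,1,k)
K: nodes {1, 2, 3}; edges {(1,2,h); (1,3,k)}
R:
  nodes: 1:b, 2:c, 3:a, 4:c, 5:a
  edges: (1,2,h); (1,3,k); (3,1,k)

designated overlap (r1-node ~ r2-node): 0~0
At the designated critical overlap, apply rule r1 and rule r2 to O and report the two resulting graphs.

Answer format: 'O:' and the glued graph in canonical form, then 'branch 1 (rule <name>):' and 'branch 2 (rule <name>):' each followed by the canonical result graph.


O:
nodes: 0:c, 1:b, 2:b, 3:b, 4:b, 5:c, 6:a
edges: (0,4,h); (1,3,g); (2,1,h); (3,1,h); (4,5,h); (4,6,k); (5,4,k)
branch 1 (rule r1):
nodes: 0:c, 1:b, 4:b, 5:c, 6:a, 7:b, 8:b
edges: (0,4,h); (1,0,g); (4,5,h); (4,6,k); (5,4,k); (8,1,k)
branch 2 (rule r2):
nodes: 1:b, 2:b, 3:b, 4:b, 5:c, 6:a, 7:c, 8:a
edges: (1,3,g); (2,1,h); (3,1,h); (4,5,h); (4,6,k); (6,4,k)


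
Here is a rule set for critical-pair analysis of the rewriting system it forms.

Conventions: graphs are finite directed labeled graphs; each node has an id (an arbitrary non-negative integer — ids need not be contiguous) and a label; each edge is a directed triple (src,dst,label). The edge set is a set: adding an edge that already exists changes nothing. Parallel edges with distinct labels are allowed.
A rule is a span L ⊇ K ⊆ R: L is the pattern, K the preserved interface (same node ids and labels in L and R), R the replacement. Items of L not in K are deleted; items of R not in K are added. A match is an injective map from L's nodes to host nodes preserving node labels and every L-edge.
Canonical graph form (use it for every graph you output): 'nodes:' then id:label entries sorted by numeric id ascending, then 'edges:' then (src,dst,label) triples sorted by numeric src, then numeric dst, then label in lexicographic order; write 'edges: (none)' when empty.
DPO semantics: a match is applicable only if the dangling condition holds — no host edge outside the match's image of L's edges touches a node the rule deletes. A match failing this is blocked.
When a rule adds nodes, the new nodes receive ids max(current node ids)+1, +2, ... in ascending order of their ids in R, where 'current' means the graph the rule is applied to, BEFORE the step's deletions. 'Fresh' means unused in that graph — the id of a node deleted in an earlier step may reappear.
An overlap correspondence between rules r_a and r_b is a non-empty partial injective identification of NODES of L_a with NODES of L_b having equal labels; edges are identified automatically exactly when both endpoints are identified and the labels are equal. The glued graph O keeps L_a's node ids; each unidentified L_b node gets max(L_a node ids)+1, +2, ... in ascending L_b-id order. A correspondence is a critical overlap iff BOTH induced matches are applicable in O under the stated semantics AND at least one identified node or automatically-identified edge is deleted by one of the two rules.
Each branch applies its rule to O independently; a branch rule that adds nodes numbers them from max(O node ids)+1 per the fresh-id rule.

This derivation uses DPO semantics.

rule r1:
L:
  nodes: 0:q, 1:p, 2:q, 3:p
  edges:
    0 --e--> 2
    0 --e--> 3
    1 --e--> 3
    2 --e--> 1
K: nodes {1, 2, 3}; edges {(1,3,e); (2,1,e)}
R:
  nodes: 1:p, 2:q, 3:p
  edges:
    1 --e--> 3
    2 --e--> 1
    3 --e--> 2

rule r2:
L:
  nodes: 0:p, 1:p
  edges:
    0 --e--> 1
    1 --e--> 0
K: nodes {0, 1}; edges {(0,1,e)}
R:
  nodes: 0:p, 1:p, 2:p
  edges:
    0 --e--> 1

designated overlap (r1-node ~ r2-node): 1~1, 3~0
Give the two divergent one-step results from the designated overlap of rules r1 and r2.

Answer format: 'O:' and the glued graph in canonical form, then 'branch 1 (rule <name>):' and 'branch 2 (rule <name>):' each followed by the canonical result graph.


O:
nodes: 0:q, 1:p, 2:q, 3:p
edges: (0,2,e); (0,3,e); (1,3,e); (2,1,e); (3,1,e)
branch 1 (rule r1):
nodes: 1:p, 2:q, 3:p
edges: (1,3,e); (2,1,e); (3,1,e); (3,2,e)
branch 2 (rule r2):
nodes: 0:q, 1:p, 2:q, 3:p, 4:p
edges: (0,2,e); (0,3,e); (2,1,e); (3,1,e)


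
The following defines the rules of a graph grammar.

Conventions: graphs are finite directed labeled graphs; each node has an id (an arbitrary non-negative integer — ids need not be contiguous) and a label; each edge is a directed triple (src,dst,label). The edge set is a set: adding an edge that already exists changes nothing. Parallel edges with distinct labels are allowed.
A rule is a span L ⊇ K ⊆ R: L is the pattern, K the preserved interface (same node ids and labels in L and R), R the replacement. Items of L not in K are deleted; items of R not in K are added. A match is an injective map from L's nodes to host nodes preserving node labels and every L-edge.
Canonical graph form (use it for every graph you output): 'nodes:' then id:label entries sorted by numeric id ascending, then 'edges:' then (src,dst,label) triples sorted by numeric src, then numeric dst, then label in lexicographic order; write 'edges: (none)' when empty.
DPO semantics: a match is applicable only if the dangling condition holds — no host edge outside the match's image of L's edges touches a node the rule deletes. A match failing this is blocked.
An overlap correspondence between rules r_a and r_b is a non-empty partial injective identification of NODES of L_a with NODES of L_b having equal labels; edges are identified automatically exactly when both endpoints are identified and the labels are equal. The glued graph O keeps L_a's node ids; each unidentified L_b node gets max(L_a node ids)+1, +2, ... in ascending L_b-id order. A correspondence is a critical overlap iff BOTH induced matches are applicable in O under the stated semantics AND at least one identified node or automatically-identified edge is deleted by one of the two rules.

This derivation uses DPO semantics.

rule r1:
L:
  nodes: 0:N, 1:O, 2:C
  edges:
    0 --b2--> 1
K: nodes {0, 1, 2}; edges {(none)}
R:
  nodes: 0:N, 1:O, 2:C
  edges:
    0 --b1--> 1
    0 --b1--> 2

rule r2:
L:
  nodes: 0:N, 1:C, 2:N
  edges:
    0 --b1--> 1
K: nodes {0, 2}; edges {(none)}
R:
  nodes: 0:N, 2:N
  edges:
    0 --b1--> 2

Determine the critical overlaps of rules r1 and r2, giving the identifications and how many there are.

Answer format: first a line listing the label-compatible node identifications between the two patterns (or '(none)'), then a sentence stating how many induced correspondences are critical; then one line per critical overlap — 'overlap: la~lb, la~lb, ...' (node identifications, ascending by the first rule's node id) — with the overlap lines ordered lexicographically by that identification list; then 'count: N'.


label-compatible node identifications between L(r1) and L(r2): 0~0, 0~2, 2~1
3 of the induced correspondences are critical overlaps of r1 and r2.
overlap: 0~0, 2~1
overlap: 0~2, 2~1
overlap: 2~1
count: 3


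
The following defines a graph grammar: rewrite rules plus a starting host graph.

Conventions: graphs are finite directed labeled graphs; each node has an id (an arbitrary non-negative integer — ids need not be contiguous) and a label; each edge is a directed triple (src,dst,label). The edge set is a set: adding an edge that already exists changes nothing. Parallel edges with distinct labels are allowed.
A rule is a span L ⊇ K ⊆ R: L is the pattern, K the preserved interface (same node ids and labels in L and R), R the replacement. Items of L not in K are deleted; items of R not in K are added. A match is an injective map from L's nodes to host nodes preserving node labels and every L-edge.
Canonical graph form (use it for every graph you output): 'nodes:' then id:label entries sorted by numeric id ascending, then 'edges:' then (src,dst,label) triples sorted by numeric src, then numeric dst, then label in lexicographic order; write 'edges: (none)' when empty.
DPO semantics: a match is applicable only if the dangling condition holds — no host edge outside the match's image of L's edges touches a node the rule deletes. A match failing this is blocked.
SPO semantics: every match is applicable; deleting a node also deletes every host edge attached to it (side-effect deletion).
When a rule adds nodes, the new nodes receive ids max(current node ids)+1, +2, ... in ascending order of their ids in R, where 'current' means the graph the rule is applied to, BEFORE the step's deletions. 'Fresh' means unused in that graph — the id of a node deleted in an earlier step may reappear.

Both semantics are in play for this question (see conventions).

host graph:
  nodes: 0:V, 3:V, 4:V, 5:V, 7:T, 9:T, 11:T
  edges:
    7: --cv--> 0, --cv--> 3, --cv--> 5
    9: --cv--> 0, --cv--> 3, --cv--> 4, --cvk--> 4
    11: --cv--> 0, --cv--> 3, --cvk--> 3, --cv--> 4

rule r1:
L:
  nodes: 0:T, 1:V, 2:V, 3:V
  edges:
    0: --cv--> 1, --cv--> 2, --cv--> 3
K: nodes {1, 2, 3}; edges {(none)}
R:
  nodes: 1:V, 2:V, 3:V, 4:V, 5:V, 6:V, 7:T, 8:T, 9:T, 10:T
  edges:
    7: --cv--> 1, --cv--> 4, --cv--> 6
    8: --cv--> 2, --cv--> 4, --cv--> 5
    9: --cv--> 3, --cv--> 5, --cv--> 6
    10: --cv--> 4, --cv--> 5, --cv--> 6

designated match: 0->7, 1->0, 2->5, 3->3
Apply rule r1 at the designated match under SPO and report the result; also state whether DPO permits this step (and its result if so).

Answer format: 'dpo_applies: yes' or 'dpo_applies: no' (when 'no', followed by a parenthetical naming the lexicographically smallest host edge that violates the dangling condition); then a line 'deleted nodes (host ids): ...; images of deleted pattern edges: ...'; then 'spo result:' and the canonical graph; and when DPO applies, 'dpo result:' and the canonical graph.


dpo_applies: yes
deleted nodes (host ids): 7; images of deleted pattern edges: (7,0,cv); (7,3,cv); (7,5,cv)
spo result:
nodes: 0:V, 3:V, 4:V, 5:V, 9:T, 11:T, 12:V, 13:V, 14:V, 15:T, 16:T, 17:T, 18:T
edges: (9,0,cv); (9,3,cv); (9,4,cv); (9,4,cvk); (11,0,cv); (11,3,cv); (11,3,cvk); (11,4,cv); (15,0,cv); (15,12,cv); (15,14,cv); (16,5,cv); (16,12,cv); (16,13,cv); (17,3,cv); (17,13,cv); (17,14,cv); (18,12,cv); (18,13,cv); (18,14,cv)
dpo result:
nodes: 0:V, 3:V, 4:V, 5:V, 9:T, 11:T, 12:V, 13:V, 14:V, 15:T, 16:T, 17:T, 18:T
edges: (9,0,cv); (9,3,cv); (9,4,cv); (9,4,cvk); (11,0,cv); (11,3,cv); (11,3,cvk); (11,4,cv); (15,0,cv); (15,12,cv); (15,14,cv); (16,5,cv); (16,12,cv); (16,13,cv); (17,3,cv); (17,13,cv); (17,14,cv); (18,12,cv); (18,13,cv); (18,14,cv)


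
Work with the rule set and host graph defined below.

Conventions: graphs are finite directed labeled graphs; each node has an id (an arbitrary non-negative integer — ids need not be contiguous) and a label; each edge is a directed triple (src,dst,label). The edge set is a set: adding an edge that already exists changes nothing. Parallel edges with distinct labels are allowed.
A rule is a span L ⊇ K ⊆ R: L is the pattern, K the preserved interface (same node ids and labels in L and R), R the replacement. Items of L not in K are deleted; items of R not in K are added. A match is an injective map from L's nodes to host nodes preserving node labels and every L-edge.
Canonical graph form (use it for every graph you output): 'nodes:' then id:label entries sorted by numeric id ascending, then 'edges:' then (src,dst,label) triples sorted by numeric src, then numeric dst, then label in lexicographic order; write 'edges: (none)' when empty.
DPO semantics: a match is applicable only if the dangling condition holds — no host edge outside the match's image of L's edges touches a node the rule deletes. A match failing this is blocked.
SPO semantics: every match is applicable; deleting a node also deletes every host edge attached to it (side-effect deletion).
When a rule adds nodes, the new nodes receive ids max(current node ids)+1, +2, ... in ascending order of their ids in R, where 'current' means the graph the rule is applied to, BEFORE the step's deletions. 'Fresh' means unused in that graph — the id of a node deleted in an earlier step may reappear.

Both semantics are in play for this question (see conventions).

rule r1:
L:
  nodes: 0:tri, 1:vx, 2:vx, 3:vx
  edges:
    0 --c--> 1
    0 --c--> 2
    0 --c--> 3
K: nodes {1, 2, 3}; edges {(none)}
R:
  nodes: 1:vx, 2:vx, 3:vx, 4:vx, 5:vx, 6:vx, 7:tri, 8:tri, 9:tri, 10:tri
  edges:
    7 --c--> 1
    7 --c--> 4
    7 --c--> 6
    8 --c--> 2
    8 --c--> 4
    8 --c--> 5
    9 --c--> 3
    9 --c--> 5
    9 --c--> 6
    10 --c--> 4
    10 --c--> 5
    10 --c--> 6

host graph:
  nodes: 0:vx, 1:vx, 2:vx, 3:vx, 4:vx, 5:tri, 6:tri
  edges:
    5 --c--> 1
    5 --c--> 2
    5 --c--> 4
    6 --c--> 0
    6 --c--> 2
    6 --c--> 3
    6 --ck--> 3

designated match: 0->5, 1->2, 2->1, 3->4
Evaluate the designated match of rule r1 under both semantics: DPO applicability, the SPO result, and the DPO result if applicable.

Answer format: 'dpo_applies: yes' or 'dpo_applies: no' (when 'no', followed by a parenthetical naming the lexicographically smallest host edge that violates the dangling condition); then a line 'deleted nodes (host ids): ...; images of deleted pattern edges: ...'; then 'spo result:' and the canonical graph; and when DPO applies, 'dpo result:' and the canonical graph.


dpo_applies: yes
deleted nodes (host ids): 5; images of deleted pattern edges: (5,1,c); (5,2,c); (5,4,c)
spo result:
nodes: 0:vx, 1:vx, 2:vx, 3:vx, 4:vx, 6:tri, 7:vx, 8:vx, 9:vx, 10:tri, 11:tri, 12:tri, 13:tri
edges: (6,0,c); (6,2,c); (6,3,c); (6,3,ck); (10,2,c); (10,7,c); (10,9,c); (11,1,c); (11,7,c); (11,8,c); (12,4,c); (12,8,c); (12,9,c); (13,7,c); (13,8,c); (13,9,c)
dpo result:
nodes: 0:vx, 1:vx, 2:vx, 3:vx, 4:vx, 6:tri, 7:vx, 8:vx, 9:vx, 10:tri, 11:tri, 12:tri, 13:tri
edges: (6,0,c); (6,2,c); (6,3,c); (6,3,ck); (10,2,c); (10,7,c); (10,9,c); (11,1,c); (11,7,c); (11,8,c); (12,4,c); (12,8,c); (12,9,c); (13,7,c); (13,8,c); (13,9,c)
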